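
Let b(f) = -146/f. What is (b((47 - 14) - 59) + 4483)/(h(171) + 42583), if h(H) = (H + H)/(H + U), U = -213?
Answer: 51058/484289 ≈ 0.10543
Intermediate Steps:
h(H) = 2*H/(-213 + H) (h(H) = (H + H)/(H - 213) = (2*H)/(-213 + H) = 2*H/(-213 + H))
(b((47 - 14) - 59) + 4483)/(h(171) + 42583) = (-146/((47 - 14) - 59) + 4483)/(2*171/(-213 + 171) + 42583) = (-146/(33 - 59) + 4483)/(2*171/(-42) + 42583) = (-146/(-26) + 4483)/(2*171*(-1/42) + 42583) = (-146*(-1/26) + 4483)/(-57/7 + 42583) = (73/13 + 4483)/(298024/7) = (58352/13)*(7/298024) = 51058/484289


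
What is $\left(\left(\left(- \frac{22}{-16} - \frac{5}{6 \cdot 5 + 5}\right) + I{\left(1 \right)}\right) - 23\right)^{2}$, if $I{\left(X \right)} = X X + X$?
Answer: $\frac{1225449}{3136} \approx 390.77$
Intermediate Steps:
$I{\left(X \right)} = X + X^{2}$ ($I{\left(X \right)} = X^{2} + X = X + X^{2}$)
$\left(\left(\left(- \frac{22}{-16} - \frac{5}{6 \cdot 5 + 5}\right) + I{\left(1 \right)}\right) - 23\right)^{2} = \left(\left(\left(- \frac{22}{-16} - \frac{5}{6 \cdot 5 + 5}\right) + 1 \left(1 + 1\right)\right) - 23\right)^{2} = \left(\left(\left(\left(-22\right) \left(- \frac{1}{16}\right) - \frac{5}{30 + 5}\right) + 1 \cdot 2\right) - 23\right)^{2} = \left(\left(\left(\frac{11}{8} - \frac{5}{35}\right) + 2\right) - 23\right)^{2} = \left(\left(\left(\frac{11}{8} - \frac{1}{7}\right) + 2\right) - 23\right)^{2} = \left(\left(\frac{69}{56} + 2\right) - 23\right)^{2} = \left(\frac{181}{56} - 23\right)^{2} = \left(- \frac{1107}{56}\right)^{2} = \frac{1225449}{3136}$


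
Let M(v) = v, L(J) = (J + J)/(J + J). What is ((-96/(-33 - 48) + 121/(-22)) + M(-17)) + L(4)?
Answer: -1097/54 ≈ -20.315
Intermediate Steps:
L(J) = 1 (L(J) = (2*J)/((2*J)) = (2*J)*(1/(2*J)) = 1)
((-96/(-33 - 48) + 121/(-22)) + M(-17)) + L(4) = ((-96/(-33 - 48) + 121/(-22)) - 17) + 1 = ((-96/(-81) + 121*(-1/22)) - 17) + 1 = ((-96*(-1/81) - 11/2) - 17) + 1 = ((32/27 - 11/2) - 17) + 1 = (-233/54 - 17) + 1 = -1151/54 + 1 = -1097/54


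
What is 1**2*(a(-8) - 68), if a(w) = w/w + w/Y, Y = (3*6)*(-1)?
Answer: -599/9 ≈ -66.556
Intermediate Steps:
Y = -18 (Y = 18*(-1) = -18)
a(w) = 1 - w/18 (a(w) = w/w + w/(-18) = 1 + w*(-1/18) = 1 - w/18)
1**2*(a(-8) - 68) = 1**2*((1 - 1/18*(-8)) - 68) = 1*((1 + 4/9) - 68) = 1*(13/9 - 68) = 1*(-599/9) = -599/9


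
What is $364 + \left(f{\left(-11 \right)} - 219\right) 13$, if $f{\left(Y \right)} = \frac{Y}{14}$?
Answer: $- \frac{34905}{14} \approx -2493.2$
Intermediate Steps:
$f{\left(Y \right)} = \frac{Y}{14}$ ($f{\left(Y \right)} = Y \frac{1}{14} = \frac{Y}{14}$)
$364 + \left(f{\left(-11 \right)} - 219\right) 13 = 364 + \left(\frac{1}{14} \left(-11\right) - 219\right) 13 = 364 + \left(- \frac{11}{14} - 219\right) 13 = 364 - \frac{40001}{14} = - \frac{34905}{14}$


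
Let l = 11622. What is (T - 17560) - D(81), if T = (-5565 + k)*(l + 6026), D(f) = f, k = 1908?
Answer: -64556377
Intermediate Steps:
T = -64538736 (T = (-5565 + 1908)*(11622 + 6026) = -3657*17648 = -64538736)
(T - 17560) - D(81) = (-64538736 - 17560) - 1*81 = -64556296 - 81 = -64556377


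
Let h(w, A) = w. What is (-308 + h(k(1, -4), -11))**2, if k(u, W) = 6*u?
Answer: 91204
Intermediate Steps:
(-308 + h(k(1, -4), -11))**2 = (-308 + 6*1)**2 = (-308 + 6)**2 = (-302)**2 = 91204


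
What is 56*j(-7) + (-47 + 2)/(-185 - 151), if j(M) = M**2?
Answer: 307343/112 ≈ 2744.1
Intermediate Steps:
56*j(-7) + (-47 + 2)/(-185 - 151) = 56*(-7)**2 + (-47 + 2)/(-185 - 151) = 56*49 - 45/(-336) = 2744 - 45*(-1/336) = 2744 + 15/112 = 307343/112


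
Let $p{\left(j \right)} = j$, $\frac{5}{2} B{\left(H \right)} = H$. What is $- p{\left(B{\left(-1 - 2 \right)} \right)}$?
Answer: $\frac{6}{5} \approx 1.2$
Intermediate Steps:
$B{\left(H \right)} = \frac{2 H}{5}$
$- p{\left(B{\left(-1 - 2 \right)} \right)} = - \frac{2 \left(-1 - 2\right)}{5} = - \frac{2 \left(-3\right)}{5} = \left(-1\right) \left(- \frac{6}{5}\right) = \frac{6}{5}$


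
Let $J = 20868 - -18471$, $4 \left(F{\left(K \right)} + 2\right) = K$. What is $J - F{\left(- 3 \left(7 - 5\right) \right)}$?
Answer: $\frac{78685}{2} \approx 39343.0$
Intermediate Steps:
$F{\left(K \right)} = -2 + \frac{K}{4}$
$J = 39339$ ($J = 20868 + 18471 = 39339$)
$J - F{\left(- 3 \left(7 - 5\right) \right)} = 39339 - \left(-2 + \frac{\left(-3\right) \left(7 - 5\right)}{4}\right) = 39339 - \left(-2 + \frac{\left(-3\right) 2}{4}\right) = 39339 - \left(-2 + \frac{1}{4} \left(-6\right)\right) = 39339 - \left(-2 - \frac{3}{2}\right) = 39339 - - \frac{7}{2} = 39339 + \frac{7}{2} = \frac{78685}{2}$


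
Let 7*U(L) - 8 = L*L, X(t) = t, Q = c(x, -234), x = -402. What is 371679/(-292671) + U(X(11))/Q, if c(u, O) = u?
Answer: -120406585/91508466 ≈ -1.3158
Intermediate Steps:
Q = -402
U(L) = 8/7 + L²/7 (U(L) = 8/7 + (L*L)/7 = 8/7 + L²/7)
371679/(-292671) + U(X(11))/Q = 371679/(-292671) + (8/7 + (⅐)*11²)/(-402) = 371679*(-1/292671) + (8/7 + (⅐)*121)*(-1/402) = -123893/97557 + (8/7 + 121/7)*(-1/402) = -123893/97557 + (129/7)*(-1/402) = -123893/97557 - 43/938 = -120406585/91508466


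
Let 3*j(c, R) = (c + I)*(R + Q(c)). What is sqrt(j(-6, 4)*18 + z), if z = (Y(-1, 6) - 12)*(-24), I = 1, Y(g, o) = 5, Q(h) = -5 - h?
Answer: 3*sqrt(2) ≈ 4.2426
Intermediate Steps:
j(c, R) = (1 + c)*(-5 + R - c)/3 (j(c, R) = ((c + 1)*(R + (-5 - c)))/3 = ((1 + c)*(-5 + R - c))/3 = (1 + c)*(-5 + R - c)/3)
z = 168 (z = (5 - 12)*(-24) = -7*(-24) = 168)
sqrt(j(-6, 4)*18 + z) = sqrt((-5/3 - 1/3*(-6) + (1/3)*4 - 1/3*(-6)*(5 - 6) + (1/3)*4*(-6))*18 + 168) = sqrt((-5/3 + 2 + 4/3 - 1/3*(-6)*(-1) - 8)*18 + 168) = sqrt((-5/3 + 2 + 4/3 - 2 - 8)*18 + 168) = sqrt(-25/3*18 + 168) = sqrt(-150 + 168) = sqrt(18) = 3*sqrt(2)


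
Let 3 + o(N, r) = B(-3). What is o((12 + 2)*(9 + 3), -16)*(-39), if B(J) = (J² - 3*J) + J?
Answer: -468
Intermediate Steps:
B(J) = J² - 2*J
o(N, r) = 12 (o(N, r) = -3 - 3*(-2 - 3) = -3 - 3*(-5) = -3 + 15 = 12)
o((12 + 2)*(9 + 3), -16)*(-39) = 12*(-39) = -468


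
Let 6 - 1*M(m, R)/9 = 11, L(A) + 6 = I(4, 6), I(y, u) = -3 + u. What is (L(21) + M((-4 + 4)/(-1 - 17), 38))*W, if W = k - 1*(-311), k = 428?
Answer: -35472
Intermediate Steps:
L(A) = -3 (L(A) = -6 + (-3 + 6) = -6 + 3 = -3)
M(m, R) = -45 (M(m, R) = 54 - 9*11 = 54 - 99 = -45)
W = 739 (W = 428 - 1*(-311) = 428 + 311 = 739)
(L(21) + M((-4 + 4)/(-1 - 17), 38))*W = (-3 - 45)*739 = -48*739 = -35472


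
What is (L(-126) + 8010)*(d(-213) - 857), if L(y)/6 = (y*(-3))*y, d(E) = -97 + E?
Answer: 324143586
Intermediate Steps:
L(y) = -18*y² (L(y) = 6*((y*(-3))*y) = 6*((-3*y)*y) = 6*(-3*y²) = -18*y²)
(L(-126) + 8010)*(d(-213) - 857) = (-18*(-126)² + 8010)*((-97 - 213) - 857) = (-18*15876 + 8010)*(-310 - 857) = (-285768 + 8010)*(-1167) = -277758*(-1167) = 324143586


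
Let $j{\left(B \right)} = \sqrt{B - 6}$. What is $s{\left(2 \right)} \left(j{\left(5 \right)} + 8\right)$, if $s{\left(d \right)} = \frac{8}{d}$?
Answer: $32 + 4 i \approx 32.0 + 4.0 i$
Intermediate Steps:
$j{\left(B \right)} = \sqrt{-6 + B}$
$s{\left(2 \right)} \left(j{\left(5 \right)} + 8\right) = \frac{8}{2} \left(\sqrt{-6 + 5} + 8\right) = 8 \cdot \frac{1}{2} \left(\sqrt{-1} + 8\right) = 4 \left(i + 8\right) = 4 \left(8 + i\right) = 32 + 4 i$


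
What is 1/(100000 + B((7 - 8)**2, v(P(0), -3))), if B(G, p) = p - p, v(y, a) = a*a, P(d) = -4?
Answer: 1/100000 ≈ 1.0000e-5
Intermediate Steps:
v(y, a) = a**2
B(G, p) = 0
1/(100000 + B((7 - 8)**2, v(P(0), -3))) = 1/(100000 + 0) = 1/100000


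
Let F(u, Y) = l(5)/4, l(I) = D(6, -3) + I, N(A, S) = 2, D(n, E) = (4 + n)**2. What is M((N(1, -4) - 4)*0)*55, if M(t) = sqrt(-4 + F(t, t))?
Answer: 55*sqrt(89)/2 ≈ 259.43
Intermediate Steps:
l(I) = 100 + I (l(I) = (4 + 6)**2 + I = 10**2 + I = 100 + I)
F(u, Y) = 105/4 (F(u, Y) = (100 + 5)/4 = 105*(1/4) = 105/4)
M(t) = sqrt(89)/2 (M(t) = sqrt(-4 + 105/4) = sqrt(89/4) = sqrt(89)/2)
M((N(1, -4) - 4)*0)*55 = (sqrt(89)/2)*55 = 55*sqrt(89)/2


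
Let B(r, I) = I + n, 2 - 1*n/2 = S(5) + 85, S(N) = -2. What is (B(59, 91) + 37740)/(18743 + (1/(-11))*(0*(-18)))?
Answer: 37669/18743 ≈ 2.0098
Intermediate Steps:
n = -162 (n = 4 - 2*(-2 + 85) = 4 - 2*83 = 4 - 166 = -162)
B(r, I) = -162 + I (B(r, I) = I - 162 = -162 + I)
(B(59, 91) + 37740)/(18743 + (1/(-11))*(0*(-18))) = ((-162 + 91) + 37740)/(18743 + (1/(-11))*(0*(-18))) = (-71 + 37740)/(18743 + (1*(-1/11))*0) = 37669/(18743 - 1/11*0) = 37669/(18743 + 0) = 37669/18743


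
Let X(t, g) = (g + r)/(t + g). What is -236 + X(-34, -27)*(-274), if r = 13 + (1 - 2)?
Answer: -18506/61 ≈ -303.38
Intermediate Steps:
r = 12 (r = 13 - 1 = 12)
X(t, g) = (12 + g)/(g + t) (X(t, g) = (g + 12)/(t + g) = (12 + g)/(g + t))
-236 + X(-34, -27)*(-274) = -236 + ((12 - 27)/(-27 - 34))*(-274) = -236 + (-15/(-61))*(-274) = -236 - 1/61*(-15)*(-274) = -236 + (15/61)*(-274) = -236 - 4110/61 = -18506/61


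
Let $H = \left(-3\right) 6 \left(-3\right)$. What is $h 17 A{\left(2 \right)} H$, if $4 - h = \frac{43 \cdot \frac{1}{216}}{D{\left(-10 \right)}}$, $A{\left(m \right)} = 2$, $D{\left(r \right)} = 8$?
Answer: $\frac{116773}{16} \approx 7298.3$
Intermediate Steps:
$H = 54$ ($H = \left(-18\right) \left(-3\right) = 54$)
$h = \frac{6869}{1728}$ ($h = 4 - \frac{43 \cdot \frac{1}{216}}{8} = 4 - 43 \cdot \frac{1}{216} \cdot \frac{1}{8} = 4 - \frac{43}{216} \cdot \frac{1}{8} = 4 - \frac{43}{1728} = \frac{6869}{1728} \approx 3.9751$)
$h 17 A{\left(2 \right)} H = \frac{6869 \cdot 17 \cdot 2}{1728} \cdot 54 = \frac{6869}{1728} \cdot 34 \cdot 54 = \frac{116773}{864} \cdot 54 = \frac{116773}{16}$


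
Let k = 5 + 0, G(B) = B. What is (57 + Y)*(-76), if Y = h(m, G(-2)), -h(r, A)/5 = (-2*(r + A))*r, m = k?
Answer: -15732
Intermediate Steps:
k = 5
m = 5
h(r, A) = -5*r*(-2*A - 2*r) (h(r, A) = -5*(-2*(r + A))*r = -5*(-2*(A + r))*r = -5*(-2*A - 2*r)*r = -5*r*(-2*A - 2*r))
Y = 150 (Y = 10*5*(-2 + 5) = 10*5*3 = 150)
(57 + Y)*(-76) = (57 + 150)*(-76) = 207*(-76) = -15732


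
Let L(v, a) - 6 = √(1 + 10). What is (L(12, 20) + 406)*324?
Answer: 133488 + 324*√11 ≈ 1.3456e+5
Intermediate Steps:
L(v, a) = 6 + √11 (L(v, a) = 6 + √(1 + 10) = 6 + √11)
(L(12, 20) + 406)*324 = ((6 + √11) + 406)*324 = (412 + √11)*324 = 133488 + 324*√11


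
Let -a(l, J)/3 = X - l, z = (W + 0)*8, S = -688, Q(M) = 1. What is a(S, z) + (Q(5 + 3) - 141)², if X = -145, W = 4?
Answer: 17971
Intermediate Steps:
z = 32 (z = (4 + 0)*8 = 4*8 = 32)
a(l, J) = 435 + 3*l (a(l, J) = -3*(-145 - l) = 435 + 3*l)
a(S, z) + (Q(5 + 3) - 141)² = (435 + 3*(-688)) + (1 - 141)² = (435 - 2064) + (-140)² = -1629 + 19600 = 17971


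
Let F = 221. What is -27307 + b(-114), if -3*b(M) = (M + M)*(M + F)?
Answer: -19175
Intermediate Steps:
b(M) = -2*M*(221 + M)/3 (b(M) = -(M + M)*(M + 221)/3 = -2*M*(221 + M)/3)
-27307 + b(-114) = -27307 - ⅔*(-114)*(221 - 114) = -27307 - ⅔*(-114)*107 = -27307 + 8132 = -19175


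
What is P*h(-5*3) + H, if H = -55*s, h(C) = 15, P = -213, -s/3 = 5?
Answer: -2370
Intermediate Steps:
s = -15 (s = -3*5 = -15)
H = 825 (H = -55*(-15) = 825)
P*h(-5*3) + H = -213*15 + 825 = -3195 + 825 = -2370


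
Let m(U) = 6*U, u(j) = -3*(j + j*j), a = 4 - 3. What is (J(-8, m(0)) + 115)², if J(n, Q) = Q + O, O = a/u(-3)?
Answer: 4280761/324 ≈ 13212.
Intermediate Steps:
a = 1
u(j) = -3*j - 3*j² (u(j) = -3*(j + j²) = -3*j - 3*j²)
O = -1/18 (O = 1/(-3*(-3)*(1 - 3)) = 1/(-3*(-3)*(-2)) = 1/(-18) = 1*(-1/18) = -1/18 ≈ -0.055556)
J(n, Q) = -1/18 + Q (J(n, Q) = Q - 1/18 = -1/18 + Q)
(J(-8, m(0)) + 115)² = ((-1/18 + 6*0) + 115)² = ((-1/18 + 0) + 115)² = (-1/18 + 115)² = (2069/18)² = 4280761/324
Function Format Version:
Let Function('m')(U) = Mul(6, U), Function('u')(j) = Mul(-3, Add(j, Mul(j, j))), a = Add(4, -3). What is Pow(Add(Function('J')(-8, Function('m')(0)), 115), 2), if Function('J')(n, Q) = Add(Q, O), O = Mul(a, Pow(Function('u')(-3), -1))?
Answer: Rational(4280761, 324) ≈ 13212.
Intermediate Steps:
a = 1
Function('u')(j) = Add(Mul(-3, j), Mul(-3, Pow(j, 2))) (Function('u')(j) = Mul(-3, Add(j, Pow(j, 2))) = Add(Mul(-3, j), Mul(-3, Pow(j, 2))))
O = Rational(-1, 18) (O = Mul(1, Pow(Mul(-3, -3, Add(1, -3)), -1)) = Mul(1, Pow(Mul(-3, -3, -2), -1)) = Mul(1, Pow(-18, -1)) = Mul(1, Rational(-1, 18)) = Rational(-1, 18) ≈ -0.055556)
Function('J')(n, Q) = Add(Rational(-1, 18), Q) (Function('J')(n, Q) = Add(Q, Rational(-1, 18)) = Add(Rational(-1, 18), Q))
Pow(Add(Function('J')(-8, Function('m')(0)), 115), 2) = Pow(Add(Add(Rational(-1, 18), Mul(6, 0)), 115), 2) = Pow(Add(Add(Rational(-1, 18), 0), 115), 2) = Pow(Add(Rational(-1, 18), 115), 2) = Pow(Rational(2069, 18), 2) = Rational(4280761, 324)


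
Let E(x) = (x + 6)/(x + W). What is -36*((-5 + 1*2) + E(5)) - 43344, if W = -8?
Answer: -43104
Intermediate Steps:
E(x) = (6 + x)/(-8 + x) (E(x) = (x + 6)/(x - 8) = (6 + x)/(-8 + x))
-36*((-5 + 1*2) + E(5)) - 43344 = -36*((-5 + 1*2) + (6 + 5)/(-8 + 5)) - 43344 = -36*((-5 + 2) + 11/(-3)) - 43344 = -36*(-3 - 1/3*11) - 43344 = -36*(-3 - 11/3) - 43344 = -36*(-20/3) - 43344 = 240 - 43344 = -43104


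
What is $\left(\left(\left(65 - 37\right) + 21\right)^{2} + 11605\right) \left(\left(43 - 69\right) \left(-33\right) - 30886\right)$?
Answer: $-420572168$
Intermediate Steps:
$\left(\left(\left(65 - 37\right) + 21\right)^{2} + 11605\right) \left(\left(43 - 69\right) \left(-33\right) - 30886\right) = \left(\left(28 + 21\right)^{2} + 11605\right) \left(\left(-26\right) \left(-33\right) - 30886\right) = \left(49^{2} + 11605\right) \left(858 - 30886\right) = \left(2401 + 11605\right) \left(-30028\right) = 14006 \left(-30028\right) = -420572168$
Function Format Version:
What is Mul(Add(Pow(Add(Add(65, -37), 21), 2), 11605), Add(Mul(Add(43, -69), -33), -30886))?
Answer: -420572168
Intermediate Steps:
Mul(Add(Pow(Add(Add(65, -37), 21), 2), 11605), Add(Mul(Add(43, -69), -33), -30886)) = Mul(Add(Pow(Add(28, 21), 2), 11605), Add(Mul(-26, -33), -30886)) = Mul(Add(Pow(49, 2), 11605), Add(858, -30886)) = Mul(Add(2401, 11605), -30028) = Mul(14006, -30028) = -420572168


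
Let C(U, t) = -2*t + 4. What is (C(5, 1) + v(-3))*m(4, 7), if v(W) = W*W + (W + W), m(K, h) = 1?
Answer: 5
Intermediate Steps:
v(W) = W**2 + 2*W
C(U, t) = 4 - 2*t
(C(5, 1) + v(-3))*m(4, 7) = ((4 - 2*1) - 3*(2 - 3))*1 = ((4 - 2) - 3*(-1))*1 = (2 + 3)*1 = 5*1 = 5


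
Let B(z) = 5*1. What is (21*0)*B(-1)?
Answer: 0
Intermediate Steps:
B(z) = 5
(21*0)*B(-1) = (21*0)*5 = 0*5 = 0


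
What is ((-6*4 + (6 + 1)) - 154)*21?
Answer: -3591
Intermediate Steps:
((-6*4 + (6 + 1)) - 154)*21 = ((-24 + 7) - 154)*21 = (-17 - 154)*21 = -171*21 = -3591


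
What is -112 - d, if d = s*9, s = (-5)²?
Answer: -337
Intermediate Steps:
s = 25
d = 225 (d = 25*9 = 225)
-112 - d = -112 - 1*225 = -112 - 225 = -337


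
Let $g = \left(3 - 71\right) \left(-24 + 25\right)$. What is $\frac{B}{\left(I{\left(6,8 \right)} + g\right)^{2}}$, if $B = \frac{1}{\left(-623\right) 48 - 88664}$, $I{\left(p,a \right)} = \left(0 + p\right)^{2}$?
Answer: $- \frac{1}{121413632} \approx -8.2363 \cdot 10^{-9}$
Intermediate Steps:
$I{\left(p,a \right)} = p^{2}$
$g = -68$ ($g = \left(-68\right) 1 = -68$)
$B = - \frac{1}{118568}$ ($B = \frac{1}{-29904 - 88664} = \frac{1}{-118568} = - \frac{1}{118568} \approx -8.434 \cdot 10^{-6}$)
$\frac{B}{\left(I{\left(6,8 \right)} + g\right)^{2}} = - \frac{1}{118568 \left(6^{2} - 68\right)^{2}} = - \frac{1}{118568 \left(36 - 68\right)^{2}} = - \frac{1}{118568 \left(-32\right)^{2}} = - \frac{1}{118568 \cdot 1024} = \left(- \frac{1}{118568}\right) \frac{1}{1024} = - \frac{1}{121413632}$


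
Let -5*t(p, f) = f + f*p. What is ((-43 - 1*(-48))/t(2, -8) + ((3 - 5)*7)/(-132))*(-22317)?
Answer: -2254017/88 ≈ -25614.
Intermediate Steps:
t(p, f) = -f/5 - f*p/5 (t(p, f) = -(f + f*p)/5 = -f/5 - f*p/5)
((-43 - 1*(-48))/t(2, -8) + ((3 - 5)*7)/(-132))*(-22317) = ((-43 - 1*(-48))/((-1/5*(-8)*(1 + 2))) + ((3 - 5)*7)/(-132))*(-22317) = ((-43 + 48)/((-1/5*(-8)*3)) - 2*7*(-1/132))*(-22317) = (5/(24/5) - 14*(-1/132))*(-22317) = (5*(5/24) + 7/66)*(-22317) = (25/24 + 7/66)*(-22317) = (101/88)*(-22317) = -2254017/88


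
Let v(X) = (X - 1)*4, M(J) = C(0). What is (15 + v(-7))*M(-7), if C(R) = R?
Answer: 0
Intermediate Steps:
M(J) = 0
v(X) = -4 + 4*X (v(X) = (-1 + X)*4 = -4 + 4*X)
(15 + v(-7))*M(-7) = (15 + (-4 + 4*(-7)))*0 = (15 + (-4 - 28))*0 = (15 - 32)*0 = -17*0 = 0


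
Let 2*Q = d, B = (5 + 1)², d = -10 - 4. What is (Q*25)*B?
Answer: -6300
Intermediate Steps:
d = -14
B = 36 (B = 6² = 36)
Q = -7 (Q = (½)*(-14) = -7)
(Q*25)*B = -7*25*36 = -175*36 = -6300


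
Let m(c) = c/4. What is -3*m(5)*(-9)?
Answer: 135/4 ≈ 33.750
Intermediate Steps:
m(c) = c/4 (m(c) = c*(¼) = c/4)
-3*m(5)*(-9) = -3*5/4*(-9) = -15/4*(-9) = 135/4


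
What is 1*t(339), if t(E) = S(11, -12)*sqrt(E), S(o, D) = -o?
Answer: -11*sqrt(339) ≈ -202.53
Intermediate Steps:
t(E) = -11*sqrt(E) (t(E) = (-1*11)*sqrt(E) = -11*sqrt(E))
1*t(339) = 1*(-11*sqrt(339)) = -11*sqrt(339)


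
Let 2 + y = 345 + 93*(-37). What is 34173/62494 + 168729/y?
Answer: -2609670543/48401603 ≈ -53.917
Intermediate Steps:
y = -3098 (y = -2 + (345 + 93*(-37)) = -2 + (345 - 3441) = -2 - 3096 = -3098)
34173/62494 + 168729/y = 34173/62494 + 168729/(-3098) = 34173*(1/62494) + 168729*(-1/3098) = 34173/62494 - 168729/3098 = -2609670543/48401603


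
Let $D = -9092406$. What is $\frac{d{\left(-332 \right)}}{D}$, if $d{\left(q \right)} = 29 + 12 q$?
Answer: $\frac{3955}{9092406} \approx 0.00043498$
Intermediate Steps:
$\frac{d{\left(-332 \right)}}{D} = \frac{29 + 12 \left(-332\right)}{-9092406} = \left(29 - 3984\right) \left(- \frac{1}{9092406}\right) = \left(-3955\right) \left(- \frac{1}{9092406}\right) = \frac{3955}{9092406}$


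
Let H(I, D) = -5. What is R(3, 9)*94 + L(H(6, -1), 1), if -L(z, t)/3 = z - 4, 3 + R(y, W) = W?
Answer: 591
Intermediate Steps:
R(y, W) = -3 + W
L(z, t) = 12 - 3*z (L(z, t) = -3*(z - 4) = -3*(-4 + z) = 12 - 3*z)
R(3, 9)*94 + L(H(6, -1), 1) = (-3 + 9)*94 + (12 - 3*(-5)) = 6*94 + (12 + 15) = 564 + 27 = 591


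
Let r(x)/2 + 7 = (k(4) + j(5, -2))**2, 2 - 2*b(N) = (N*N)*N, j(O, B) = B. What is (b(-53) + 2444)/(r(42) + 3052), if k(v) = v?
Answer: 153767/6092 ≈ 25.241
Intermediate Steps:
b(N) = 1 - N**3/2 (b(N) = 1 - N*N*N/2 = 1 - N**2*N/2 = 1 - N**3/2)
r(x) = -6 (r(x) = -14 + 2*(4 - 2)**2 = -14 + 2*2**2 = -14 + 2*4 = -14 + 8 = -6)
(b(-53) + 2444)/(r(42) + 3052) = ((1 - 1/2*(-53)**3) + 2444)/(-6 + 3052) = ((1 - 1/2*(-148877)) + 2444)/3046 = ((1 + 148877/2) + 2444)*(1/3046) = (148879/2 + 2444)*(1/3046) = (153767/2)*(1/3046) = 153767/6092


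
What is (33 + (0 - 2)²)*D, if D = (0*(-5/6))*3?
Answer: 0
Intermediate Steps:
D = 0 (D = (0*(-5*⅙))*3 = (0*(-⅚))*3 = 0*3 = 0)
(33 + (0 - 2)²)*D = (33 + (0 - 2)²)*0 = (33 + (-2)²)*0 = (33 + 4)*0 = 37*0 = 0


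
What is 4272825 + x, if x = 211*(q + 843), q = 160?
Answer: 4484458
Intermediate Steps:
x = 211633 (x = 211*(160 + 843) = 211*1003 = 211633)
4272825 + x = 4272825 + 211633 = 4484458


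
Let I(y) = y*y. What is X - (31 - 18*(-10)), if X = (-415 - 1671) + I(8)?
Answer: -2233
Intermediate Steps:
I(y) = y**2
X = -2022 (X = (-415 - 1671) + 8**2 = -2086 + 64 = -2022)
X - (31 - 18*(-10)) = -2022 - (31 - 18*(-10)) = -2022 - (31 + 180) = -2022 - 1*211 = -2022 - 211 = -2233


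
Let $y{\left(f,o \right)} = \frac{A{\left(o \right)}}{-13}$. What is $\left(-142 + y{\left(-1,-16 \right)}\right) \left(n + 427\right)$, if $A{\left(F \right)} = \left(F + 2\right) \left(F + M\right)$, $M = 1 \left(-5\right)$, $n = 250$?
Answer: $- \frac{1448780}{13} \approx -1.1144 \cdot 10^{5}$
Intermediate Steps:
$M = -5$
$A{\left(F \right)} = \left(-5 + F\right) \left(2 + F\right)$ ($A{\left(F \right)} = \left(F + 2\right) \left(F - 5\right) = \left(2 + F\right) \left(-5 + F\right) = \left(-5 + F\right) \left(2 + F\right)$)
$y{\left(f,o \right)} = \frac{10}{13} - \frac{o^{2}}{13} + \frac{3 o}{13}$ ($y{\left(f,o \right)} = \frac{-10 + o^{2} - 3 o}{-13} = \left(-10 + o^{2} - 3 o\right) \left(- \frac{1}{13}\right) = \frac{10}{13} - \frac{o^{2}}{13} + \frac{3 o}{13}$)
$\left(-142 + y{\left(-1,-16 \right)}\right) \left(n + 427\right) = \left(-142 + \left(\frac{10}{13} - \frac{\left(-16\right)^{2}}{13} + \frac{3}{13} \left(-16\right)\right)\right) \left(250 + 427\right) = \left(-142 - \frac{294}{13}\right) 677 = \left(- \frac{2140}{13}\right) 677 = - \frac{1448780}{13}$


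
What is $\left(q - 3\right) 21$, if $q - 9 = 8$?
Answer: $294$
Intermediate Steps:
$q = 17$ ($q = 9 + 8 = 17$)
$\left(q - 3\right) 21 = \left(17 - 3\right) 21 = 14 \cdot 21 = 294$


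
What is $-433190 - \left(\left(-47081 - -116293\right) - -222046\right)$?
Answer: $-724448$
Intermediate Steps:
$-433190 - \left(\left(-47081 - -116293\right) - -222046\right) = -433190 - \left(\left(-47081 + 116293\right) + 222046\right) = -433190 - \left(69212 + 222046\right) = -433190 - 291258 = -724448$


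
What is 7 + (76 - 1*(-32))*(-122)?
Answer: -13169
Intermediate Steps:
7 + (76 - 1*(-32))*(-122) = 7 + (76 + 32)*(-122) = 7 + 108*(-122) = 7 - 13176 = -13169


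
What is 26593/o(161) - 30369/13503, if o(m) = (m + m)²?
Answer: -2711073/1360588 ≈ -1.9926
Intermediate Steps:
o(m) = 4*m² (o(m) = (2*m)² = 4*m²)
26593/o(161) - 30369/13503 = 26593/((4*161²)) - 30369/13503 = 26593/((4*25921)) - 30369*1/13503 = 26593/103684 - 10123/4501 = 26593*(1/103684) - 10123/4501 = 3799/14812 - 10123/4501 = -2711073/1360588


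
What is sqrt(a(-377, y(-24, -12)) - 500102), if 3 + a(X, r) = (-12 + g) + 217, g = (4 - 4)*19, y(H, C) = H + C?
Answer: 10*I*sqrt(4999) ≈ 707.04*I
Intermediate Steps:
y(H, C) = C + H
g = 0 (g = 0*19 = 0)
a(X, r) = 202 (a(X, r) = -3 + ((-12 + 0) + 217) = -3 + (-12 + 217) = -3 + 205 = 202)
sqrt(a(-377, y(-24, -12)) - 500102) = sqrt(202 - 500102) = sqrt(-499900) = 10*I*sqrt(4999)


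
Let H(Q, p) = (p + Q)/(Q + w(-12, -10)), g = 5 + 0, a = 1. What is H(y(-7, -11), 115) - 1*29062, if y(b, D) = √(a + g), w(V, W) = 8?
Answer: -842341/29 - 107*√6/58 ≈ -29051.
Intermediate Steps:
g = 5
y(b, D) = √6 (y(b, D) = √(1 + 5) = √6)
H(Q, p) = (Q + p)/(8 + Q) (H(Q, p) = (p + Q)/(Q + 8) = (Q + p)/(8 + Q))
H(y(-7, -11), 115) - 1*29062 = (√6 + 115)/(8 + √6) - 1*29062 = (115 + √6)/(8 + √6) - 29062 = -29062 + (115 + √6)/(8 + √6)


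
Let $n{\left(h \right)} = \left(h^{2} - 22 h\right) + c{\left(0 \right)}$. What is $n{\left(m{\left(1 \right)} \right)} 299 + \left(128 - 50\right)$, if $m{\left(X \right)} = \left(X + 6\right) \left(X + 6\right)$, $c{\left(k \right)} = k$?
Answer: $395655$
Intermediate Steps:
$m{\left(X \right)} = \left(6 + X\right)^{2}$ ($m{\left(X \right)} = \left(6 + X\right) \left(6 + X\right) = \left(6 + X\right)^{2}$)
$n{\left(h \right)} = h^{2} - 22 h$ ($n{\left(h \right)} = \left(h^{2} - 22 h\right) + 0 = h^{2} - 22 h$)
$n{\left(m{\left(1 \right)} \right)} 299 + \left(128 - 50\right) = \left(6 + 1\right)^{2} \left(-22 + \left(6 + 1\right)^{2}\right) 299 + \left(128 - 50\right) = 7^{2} \left(-22 + 7^{2}\right) 299 + 78 = 49 \left(-22 + 49\right) 299 + 78 = 49 \cdot 27 \cdot 299 + 78 = 1323 \cdot 299 + 78 = 395577 + 78 = 395655$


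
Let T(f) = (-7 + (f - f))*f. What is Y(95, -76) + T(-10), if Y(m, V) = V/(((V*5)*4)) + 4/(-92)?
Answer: 32203/460 ≈ 70.006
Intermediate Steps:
Y(m, V) = 3/460 (Y(m, V) = V/(((5*V)*4)) + 4*(-1/92) = V/((20*V)) - 1/23 = V*(1/(20*V)) - 1/23 = 1/20 - 1/23 = 3/460)
T(f) = -7*f (T(f) = (-7 + 0)*f = -7*f)
Y(95, -76) + T(-10) = 3/460 - 7*(-10) = 3/460 + 70 = 32203/460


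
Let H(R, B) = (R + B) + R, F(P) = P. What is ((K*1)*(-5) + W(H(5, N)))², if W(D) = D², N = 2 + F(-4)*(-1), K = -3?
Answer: 73441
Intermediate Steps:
N = 6 (N = 2 - 4*(-1) = 2 + 4 = 6)
H(R, B) = B + 2*R (H(R, B) = (B + R) + R = B + 2*R)
((K*1)*(-5) + W(H(5, N)))² = (-3*1*(-5) + (6 + 2*5)²)² = (-3*(-5) + (6 + 10)²)² = (15 + 16²)² = (15 + 256)² = 271² = 73441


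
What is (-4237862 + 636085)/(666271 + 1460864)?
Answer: -3601777/2127135 ≈ -1.6933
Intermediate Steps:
(-4237862 + 636085)/(666271 + 1460864) = -3601777/2127135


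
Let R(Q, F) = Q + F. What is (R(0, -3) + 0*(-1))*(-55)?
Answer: 165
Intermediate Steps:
R(Q, F) = F + Q
(R(0, -3) + 0*(-1))*(-55) = ((-3 + 0) + 0*(-1))*(-55) = (-3 + 0)*(-55) = -3*(-55) = 165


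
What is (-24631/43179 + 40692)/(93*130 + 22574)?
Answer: 1757015237/1496756856 ≈ 1.1739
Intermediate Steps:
(-24631/43179 + 40692)/(93*130 + 22574) = (-24631*1/43179 + 40692)/(12090 + 22574) = (-24631/43179 + 40692)/34664 = (1757015237/43179)*(1/34664) = 1757015237/1496756856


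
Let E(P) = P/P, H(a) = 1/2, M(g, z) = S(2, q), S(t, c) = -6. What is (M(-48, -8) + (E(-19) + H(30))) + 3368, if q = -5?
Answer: 6727/2 ≈ 3363.5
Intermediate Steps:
M(g, z) = -6
H(a) = ½
E(P) = 1
(M(-48, -8) + (E(-19) + H(30))) + 3368 = (-6 + (1 + ½)) + 3368 = (-6 + 3/2) + 3368 = -9/2 + 3368 = 6727/2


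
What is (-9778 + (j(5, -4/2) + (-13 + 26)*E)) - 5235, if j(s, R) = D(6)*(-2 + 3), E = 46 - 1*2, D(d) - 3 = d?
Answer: -14432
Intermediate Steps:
D(d) = 3 + d
E = 44 (E = 46 - 2 = 44)
j(s, R) = 9 (j(s, R) = (3 + 6)*(-2 + 3) = 9*1 = 9)
(-9778 + (j(5, -4/2) + (-13 + 26)*E)) - 5235 = (-9778 + (9 + (-13 + 26)*44)) - 5235 = (-9778 + (9 + 13*44)) - 5235 = (-9778 + (9 + 572)) - 5235 = (-9778 + 581) - 5235 = -9197 - 5235 = -14432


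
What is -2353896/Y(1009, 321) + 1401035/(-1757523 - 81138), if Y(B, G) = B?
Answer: -4329430417571/1855208949 ≈ -2333.7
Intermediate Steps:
-2353896/Y(1009, 321) + 1401035/(-1757523 - 81138) = -2353896/1009 + 1401035/(-1757523 - 81138) = -2353896*1/1009 + 1401035/(-1838661) = -2353896/1009 + 1401035*(-1/1838661) = -2353896/1009 - 1401035/1838661 = -4329430417571/1855208949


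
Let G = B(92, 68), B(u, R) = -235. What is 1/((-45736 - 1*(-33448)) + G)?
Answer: -1/12523 ≈ -7.9853e-5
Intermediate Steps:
G = -235
1/((-45736 - 1*(-33448)) + G) = 1/((-45736 - 1*(-33448)) - 235) = 1/((-45736 + 33448) - 235) = 1/(-12288 - 235) = 1/(-12523) = -1/12523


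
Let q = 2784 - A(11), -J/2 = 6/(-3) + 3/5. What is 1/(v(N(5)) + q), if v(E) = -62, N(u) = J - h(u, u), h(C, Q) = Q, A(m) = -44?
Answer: 1/2766 ≈ 0.00036153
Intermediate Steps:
J = 14/5 (J = -2*(6/(-3) + 3/5) = -2*(6*(-⅓) + 3*(⅕)) = -2*(-2 + ⅗) = -2*(-7/5) = 14/5 ≈ 2.8000)
N(u) = 14/5 - u
q = 2828 (q = 2784 - 1*(-44) = 2784 + 44 = 2828)
1/(v(N(5)) + q) = 1/(-62 + 2828) = 1/2766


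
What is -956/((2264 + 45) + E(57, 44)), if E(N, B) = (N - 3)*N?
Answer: -956/5387 ≈ -0.17746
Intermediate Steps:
E(N, B) = N*(-3 + N) (E(N, B) = (-3 + N)*N = N*(-3 + N))
-956/((2264 + 45) + E(57, 44)) = -956/((2264 + 45) + 57*(-3 + 57)) = -956/(2309 + 57*54) = -956/(2309 + 3078) = -956/5387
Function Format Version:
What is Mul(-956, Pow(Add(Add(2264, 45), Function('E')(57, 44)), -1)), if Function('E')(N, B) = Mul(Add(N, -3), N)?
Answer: Rational(-956, 5387) ≈ -0.17746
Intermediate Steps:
Function('E')(N, B) = Mul(N, Add(-3, N)) (Function('E')(N, B) = Mul(Add(-3, N), N) = Mul(N, Add(-3, N)))
Mul(-956, Pow(Add(Add(2264, 45), Function('E')(57, 44)), -1)) = Mul(-956, Pow(Add(Add(2264, 45), Mul(57, Add(-3, 57))), -1)) = Mul(-956, Pow(Add(2309, Mul(57, 54)), -1)) = Mul(-956, Pow(Add(2309, 3078), -1)) = Mul(-956, Pow(5387, -1)) = Mul(-956, Rational(1, 5387)) = Rational(-956, 5387)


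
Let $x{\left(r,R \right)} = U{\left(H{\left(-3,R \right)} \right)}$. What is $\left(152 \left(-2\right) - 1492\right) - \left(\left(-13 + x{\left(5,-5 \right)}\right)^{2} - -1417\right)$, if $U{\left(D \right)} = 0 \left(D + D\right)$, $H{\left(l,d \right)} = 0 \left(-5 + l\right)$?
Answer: $-3382$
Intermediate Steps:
$H{\left(l,d \right)} = 0$
$U{\left(D \right)} = 0$ ($U{\left(D \right)} = 0 \cdot 2 D = 0$)
$x{\left(r,R \right)} = 0$
$\left(152 \left(-2\right) - 1492\right) - \left(\left(-13 + x{\left(5,-5 \right)}\right)^{2} - -1417\right) = \left(152 \left(-2\right) - 1492\right) - \left(\left(-13 + 0\right)^{2} - -1417\right) = \left(-304 - 1492\right) - \left(\left(-13\right)^{2} + 1417\right) = -1796 - \left(169 + 1417\right) = -1796 - 1586 = -3382$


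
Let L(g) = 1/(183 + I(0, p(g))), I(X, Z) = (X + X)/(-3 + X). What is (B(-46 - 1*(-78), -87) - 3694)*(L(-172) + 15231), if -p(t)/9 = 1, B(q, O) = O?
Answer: -10538682994/183 ≈ -5.7588e+7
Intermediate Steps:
p(t) = -9 (p(t) = -9*1 = -9)
I(X, Z) = 2*X/(-3 + X) (I(X, Z) = (2*X)/(-3 + X) = 2*X/(-3 + X))
L(g) = 1/183 (L(g) = 1/(183 + 2*0/(-3 + 0)) = 1/(183 + 2*0/(-3)) = 1/(183 + 2*0*(-1/3)) = 1/(183 + 0) = 1/183)
(B(-46 - 1*(-78), -87) - 3694)*(L(-172) + 15231) = (-87 - 3694)*(1/183 + 15231) = -3781*2787274/183 = -10538682994/183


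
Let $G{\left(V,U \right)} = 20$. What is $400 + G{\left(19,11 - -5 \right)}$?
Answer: $420$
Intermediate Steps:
$400 + G{\left(19,11 - -5 \right)} = 400 + 20 = 420$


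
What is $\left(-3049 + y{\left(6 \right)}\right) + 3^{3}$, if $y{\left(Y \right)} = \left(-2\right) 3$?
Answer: $-3028$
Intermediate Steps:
$y{\left(Y \right)} = -6$
$\left(-3049 + y{\left(6 \right)}\right) + 3^{3} = \left(-3049 - 6\right) + 3^{3} = -3055 + 27 = -3028$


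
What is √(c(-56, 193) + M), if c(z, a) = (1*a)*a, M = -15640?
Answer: 147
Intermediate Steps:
c(z, a) = a² (c(z, a) = a*a = a²)
√(c(-56, 193) + M) = √(193² - 15640) = √(37249 - 15640) = √21609 = 147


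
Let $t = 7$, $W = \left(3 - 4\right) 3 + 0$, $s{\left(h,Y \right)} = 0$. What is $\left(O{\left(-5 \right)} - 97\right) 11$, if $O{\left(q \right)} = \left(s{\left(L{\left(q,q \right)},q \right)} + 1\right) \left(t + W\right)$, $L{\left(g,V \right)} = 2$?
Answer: $-1023$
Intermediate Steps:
$W = -3$ ($W = \left(-1\right) 3 + 0 = -3 + 0 = -3$)
$O{\left(q \right)} = 4$ ($O{\left(q \right)} = \left(0 + 1\right) \left(7 - 3\right) = 1 \cdot 4 = 4$)
$\left(O{\left(-5 \right)} - 97\right) 11 = \left(4 - 97\right) 11 = \left(-93\right) 11 = -1023$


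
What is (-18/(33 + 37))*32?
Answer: -288/35 ≈ -8.2286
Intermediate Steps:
(-18/(33 + 37))*32 = (-18/70)*32 = ((1/70)*(-18))*32 = -9/35*32 = -288/35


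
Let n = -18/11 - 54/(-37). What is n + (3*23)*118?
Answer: 3313722/407 ≈ 8141.8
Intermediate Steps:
n = -72/407 (n = -18*1/11 - 54*(-1/37) = -18/11 + 54/37 = -72/407 ≈ -0.17690)
n + (3*23)*118 = -72/407 + (3*23)*118 = -72/407 + 69*118 = -72/407 + 8142 = 3313722/407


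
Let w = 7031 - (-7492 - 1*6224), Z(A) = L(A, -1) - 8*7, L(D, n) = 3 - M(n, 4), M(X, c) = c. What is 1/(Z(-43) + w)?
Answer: 1/20690 ≈ 4.8332e-5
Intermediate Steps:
L(D, n) = -1 (L(D, n) = 3 - 1*4 = 3 - 4 = -1)
Z(A) = -57 (Z(A) = -1 - 8*7 = -1 - 56 = -57)
w = 20747 (w = 7031 - (-7492 - 6224) = 7031 - 1*(-13716) = 7031 + 13716 = 20747)
1/(Z(-43) + w) = 1/(-57 + 20747) = 1/20690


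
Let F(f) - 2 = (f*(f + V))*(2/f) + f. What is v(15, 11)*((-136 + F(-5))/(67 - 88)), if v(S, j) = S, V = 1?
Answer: 105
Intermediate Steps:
F(f) = 4 + 3*f (F(f) = 2 + ((f*(f + 1))*(2/f) + f) = 2 + ((f*(1 + f))*(2/f) + f) = 2 + ((2 + 2*f) + f) = 2 + (2 + 3*f) = 4 + 3*f)
v(15, 11)*((-136 + F(-5))/(67 - 88)) = 15*((-136 + (4 + 3*(-5)))/(67 - 88)) = 15*((-136 + (4 - 15))/(-21)) = 15*((-136 - 11)*(-1/21)) = 15*(-147*(-1/21)) = 15*7 = 105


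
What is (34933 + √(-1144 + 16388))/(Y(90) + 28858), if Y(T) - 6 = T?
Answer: 34933/28954 + √3811/14477 ≈ 1.2108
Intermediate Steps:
Y(T) = 6 + T
(34933 + √(-1144 + 16388))/(Y(90) + 28858) = (34933 + √(-1144 + 16388))/((6 + 90) + 28858) = (34933 + √15244)/(96 + 28858) = (34933 + 2*√3811)/28954 = (34933 + 2*√3811)*(1/28954) = 34933/28954 + √3811/14477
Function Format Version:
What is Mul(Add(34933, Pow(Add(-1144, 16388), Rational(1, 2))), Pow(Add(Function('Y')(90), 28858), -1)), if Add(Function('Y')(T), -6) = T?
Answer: Add(Rational(34933, 28954), Mul(Rational(1, 14477), Pow(3811, Rational(1, 2)))) ≈ 1.2108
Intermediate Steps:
Function('Y')(T) = Add(6, T)
Mul(Add(34933, Pow(Add(-1144, 16388), Rational(1, 2))), Pow(Add(Function('Y')(90), 28858), -1)) = Mul(Add(34933, Pow(Add(-1144, 16388), Rational(1, 2))), Pow(Add(Add(6, 90), 28858), -1)) = Mul(Add(34933, Pow(15244, Rational(1, 2))), Pow(Add(96, 28858), -1)) = Mul(Add(34933, Mul(2, Pow(3811, Rational(1, 2)))), Pow(28954, -1)) = Mul(Add(34933, Mul(2, Pow(3811, Rational(1, 2)))), Rational(1, 28954)) = Add(Rational(34933, 28954), Mul(Rational(1, 14477), Pow(3811, Rational(1, 2))))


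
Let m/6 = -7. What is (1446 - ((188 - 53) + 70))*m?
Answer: -52122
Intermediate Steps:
m = -42 (m = 6*(-7) = -42)
(1446 - ((188 - 53) + 70))*m = (1446 - ((188 - 53) + 70))*(-42) = (1446 - (135 + 70))*(-42) = (1446 - 1*205)*(-42) = (1446 - 205)*(-42) = 1241*(-42) = -52122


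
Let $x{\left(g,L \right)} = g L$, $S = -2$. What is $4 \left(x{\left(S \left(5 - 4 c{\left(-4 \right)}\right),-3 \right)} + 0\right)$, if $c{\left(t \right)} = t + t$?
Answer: $888$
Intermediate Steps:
$c{\left(t \right)} = 2 t$
$x{\left(g,L \right)} = L g$
$4 \left(x{\left(S \left(5 - 4 c{\left(-4 \right)}\right),-3 \right)} + 0\right) = 4 \left(- 3 \left(- 2 \left(5 - 4 \cdot 2 \left(-4\right)\right)\right) + 0\right) = 4 \left(- 3 \left(- 2 \left(5 - -32\right)\right) + 0\right) = 4 \left(- 3 \left(- 2 \left(5 + 32\right)\right) + 0\right) = 4 \left(- 3 \left(\left(-2\right) 37\right) + 0\right) = 4 \left(\left(-3\right) \left(-74\right) + 0\right) = 4 \left(222 + 0\right) = 4 \cdot 222 = 888$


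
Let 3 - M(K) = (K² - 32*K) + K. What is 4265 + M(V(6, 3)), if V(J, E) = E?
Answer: 4352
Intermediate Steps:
M(K) = 3 - K² + 31*K (M(K) = 3 - ((K² - 32*K) + K) = 3 - (K² - 31*K) = 3 + (-K² + 31*K) = 3 - K² + 31*K)
4265 + M(V(6, 3)) = 4265 + (3 - 1*3² + 31*3) = 4265 + (3 - 1*9 + 93) = 4265 + (3 - 9 + 93) = 4265 + 87 = 4352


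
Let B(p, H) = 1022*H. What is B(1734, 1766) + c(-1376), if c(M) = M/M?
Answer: 1804853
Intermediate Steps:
c(M) = 1
B(1734, 1766) + c(-1376) = 1022*1766 + 1 = 1804852 + 1 = 1804853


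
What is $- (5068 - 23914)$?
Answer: $18846$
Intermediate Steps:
$- (5068 - 23914) = \left(-1\right) \left(-18846\right) = 18846$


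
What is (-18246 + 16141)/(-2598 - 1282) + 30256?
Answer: 23479077/776 ≈ 30257.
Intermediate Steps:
(-18246 + 16141)/(-2598 - 1282) + 30256 = -2105/(-3880) + 30256 = -2105*(-1/3880) + 30256 = 421/776 + 30256 = 23479077/776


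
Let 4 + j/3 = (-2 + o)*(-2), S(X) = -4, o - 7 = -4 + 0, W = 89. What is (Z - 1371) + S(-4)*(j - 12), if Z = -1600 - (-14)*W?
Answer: -1605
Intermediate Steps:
o = 3 (o = 7 + (-4 + 0) = 7 - 4 = 3)
j = -18 (j = -12 + 3*((-2 + 3)*(-2)) = -12 + 3*(1*(-2)) = -12 + 3*(-2) = -12 - 6 = -18)
Z = -354 (Z = -1600 - (-14)*89 = -1600 - 1*(-1246) = -1600 + 1246 = -354)
(Z - 1371) + S(-4)*(j - 12) = (-354 - 1371) - 4*(-18 - 12) = -1725 - 4*(-30) = -1725 + 120 = -1605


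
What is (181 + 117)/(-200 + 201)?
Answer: 298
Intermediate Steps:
(181 + 117)/(-200 + 201) = 298/1 = 298*1 = 298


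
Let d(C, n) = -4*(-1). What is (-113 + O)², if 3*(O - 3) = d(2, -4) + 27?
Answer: 89401/9 ≈ 9933.4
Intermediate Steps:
d(C, n) = 4
O = 40/3 (O = 3 + (4 + 27)/3 = 3 + (⅓)*31 = 3 + 31/3 = 40/3 ≈ 13.333)
(-113 + O)² = (-113 + 40/3)² = (-299/3)² = 89401/9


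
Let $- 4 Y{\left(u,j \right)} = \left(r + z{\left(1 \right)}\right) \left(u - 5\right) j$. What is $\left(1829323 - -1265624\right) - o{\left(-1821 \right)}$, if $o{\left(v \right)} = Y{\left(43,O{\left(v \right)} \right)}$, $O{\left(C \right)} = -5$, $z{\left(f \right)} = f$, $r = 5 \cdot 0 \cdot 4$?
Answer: $\frac{6189799}{2} \approx 3.0949 \cdot 10^{6}$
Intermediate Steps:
$r = 0$ ($r = 0 \cdot 4 = 0$)
$Y{\left(u,j \right)} = - \frac{j \left(-5 + u\right)}{4}$ ($Y{\left(u,j \right)} = - \frac{\left(0 + 1\right) \left(u - 5\right) j}{4} = - \frac{1 \left(-5 + u\right) j}{4} = - \frac{\left(-5 + u\right) j}{4} = - \frac{j \left(-5 + u\right)}{4}$)
$o{\left(v \right)} = \frac{95}{2}$ ($o{\left(v \right)} = \frac{1}{4} \left(-5\right) \left(5 - 43\right) = \frac{1}{4} \left(-5\right) \left(-38\right) = \frac{95}{2}$)
$\left(1829323 - -1265624\right) - o{\left(-1821 \right)} = \left(1829323 - -1265624\right) - \frac{95}{2} = \left(1829323 + 1265624\right) - \frac{95}{2} = 3094947 - \frac{95}{2} = \frac{6189799}{2}$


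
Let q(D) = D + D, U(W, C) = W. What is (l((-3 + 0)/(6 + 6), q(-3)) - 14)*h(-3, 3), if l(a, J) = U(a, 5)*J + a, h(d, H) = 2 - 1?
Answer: -51/4 ≈ -12.750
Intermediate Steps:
q(D) = 2*D
h(d, H) = 1
l(a, J) = a + J*a (l(a, J) = a*J + a = J*a + a = a + J*a)
(l((-3 + 0)/(6 + 6), q(-3)) - 14)*h(-3, 3) = (((-3 + 0)/(6 + 6))*(1 + 2*(-3)) - 14)*1 = ((-3/12)*(1 - 6) - 14)*1 = (-3*1/12*(-5) - 14)*1 = (-¼*(-5) - 14)*1 = (5/4 - 14)*1 = -51/4*1 = -51/4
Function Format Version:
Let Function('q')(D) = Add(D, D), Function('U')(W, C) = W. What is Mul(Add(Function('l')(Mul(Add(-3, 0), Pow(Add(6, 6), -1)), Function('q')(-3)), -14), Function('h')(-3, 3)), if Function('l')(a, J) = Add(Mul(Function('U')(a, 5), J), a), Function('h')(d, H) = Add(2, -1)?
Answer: Rational(-51, 4) ≈ -12.750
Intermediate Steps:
Function('q')(D) = Mul(2, D)
Function('h')(d, H) = 1
Function('l')(a, J) = Add(a, Mul(J, a)) (Function('l')(a, J) = Add(Mul(a, J), a) = Add(Mul(J, a), a) = Add(a, Mul(J, a)))
Mul(Add(Function('l')(Mul(Add(-3, 0), Pow(Add(6, 6), -1)), Function('q')(-3)), -14), Function('h')(-3, 3)) = Mul(Add(Mul(Mul(Add(-3, 0), Pow(Add(6, 6), -1)), Add(1, Mul(2, -3))), -14), 1) = Mul(Add(Mul(Mul(-3, Pow(12, -1)), Add(1, -6)), -14), 1) = Mul(Add(Mul(Mul(-3, Rational(1, 12)), -5), -14), 1) = Mul(Add(Mul(Rational(-1, 4), -5), -14), 1) = Mul(Add(Rational(5, 4), -14), 1) = Mul(Rational(-51, 4), 1) = Rational(-51, 4)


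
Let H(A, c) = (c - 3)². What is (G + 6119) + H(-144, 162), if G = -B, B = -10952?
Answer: 42352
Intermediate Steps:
H(A, c) = (-3 + c)²
G = 10952 (G = -1*(-10952) = 10952)
(G + 6119) + H(-144, 162) = (10952 + 6119) + (-3 + 162)² = 17071 + 159² = 17071 + 25281 = 42352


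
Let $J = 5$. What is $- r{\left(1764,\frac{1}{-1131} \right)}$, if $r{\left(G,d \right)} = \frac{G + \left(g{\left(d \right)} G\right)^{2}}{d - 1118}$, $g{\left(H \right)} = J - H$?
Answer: $\frac{4740307476660}{68100149} \approx 69608.0$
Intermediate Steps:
$g{\left(H \right)} = 5 - H$
$r{\left(G,d \right)} = \frac{G + G^{2} \left(5 - d\right)^{2}}{-1118 + d}$ ($r{\left(G,d \right)} = \frac{G + \left(\left(5 - d\right) G\right)^{2}}{d - 1118} = \frac{G + \left(G \left(5 - d\right)\right)^{2}}{-1118 + d} = \frac{G + G^{2} \left(5 - d\right)^{2}}{-1118 + d}$)
$- r{\left(1764,\frac{1}{-1131} \right)} = - \frac{1764 \left(1 + 1764 \left(-5 + \frac{1}{-1131}\right)^{2}\right)}{-1118 + \frac{1}{-1131}} = - \frac{1764 \left(1 + 1764 \left(-5 - \frac{1}{1131}\right)^{2}\right)}{-1118 - \frac{1}{1131}} = - \frac{1764 \left(1 + 1764 \left(- \frac{5656}{1131}\right)^{2}\right)}{- \frac{1264459}{1131}} = - \frac{1764 \left(-1131\right) \left(1 + 1764 \cdot \frac{31990336}{1279161}\right)}{1264459} = - \frac{1764 \left(-1131\right) \left(1 + \frac{6270105856}{142129}\right)}{1264459} = - \frac{1764 \left(-1131\right) 6270247985}{1264459 \cdot 142129} = \left(-1\right) \left(- \frac{4740307476660}{68100149}\right) = \frac{4740307476660}{68100149}$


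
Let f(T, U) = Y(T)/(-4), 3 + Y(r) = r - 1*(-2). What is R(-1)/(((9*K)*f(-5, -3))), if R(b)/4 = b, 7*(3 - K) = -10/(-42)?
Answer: -98/981 ≈ -0.099898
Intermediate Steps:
Y(r) = -1 + r (Y(r) = -3 + (r - 1*(-2)) = -3 + (r + 2) = -3 + (2 + r) = -1 + r)
f(T, U) = ¼ - T/4 (f(T, U) = (-1 + T)/(-4) = (-1 + T)*(-¼) = ¼ - T/4)
K = 436/147 (K = 3 - (-10)/(7*(-42)) = 3 - (-10)*(-1)/(7*42) = 3 - ⅐*5/21 = 3 - 5/147 = 436/147 ≈ 2.9660)
R(b) = 4*b
R(-1)/(((9*K)*f(-5, -3))) = (4*(-1))/(((9*(436/147))*(¼ - ¼*(-5)))) = -4*49/(1308*(¼ + 5/4)) = -4/((1308/49)*(3/2)) = -4/1962/49 = -4*49/1962 = -98/981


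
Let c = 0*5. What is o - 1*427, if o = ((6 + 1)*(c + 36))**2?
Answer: 63077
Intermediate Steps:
c = 0
o = 63504 (o = ((6 + 1)*(0 + 36))**2 = (7*36)**2 = 252**2 = 63504)
o - 1*427 = 63504 - 1*427 = 63504 - 427 = 63077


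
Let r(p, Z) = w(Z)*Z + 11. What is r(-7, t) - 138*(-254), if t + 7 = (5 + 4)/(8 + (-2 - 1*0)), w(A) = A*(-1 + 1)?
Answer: 35063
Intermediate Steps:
w(A) = 0 (w(A) = A*0 = 0)
t = -11/2 (t = -7 + (5 + 4)/(8 + (-2 - 1*0)) = -7 + 9/(8 + (-2 + 0)) = -7 + 9/(8 - 2) = -7 + 9/6 = -7 + 9*(⅙) = -7 + 3/2 = -11/2 ≈ -5.5000)
r(p, Z) = 11 (r(p, Z) = 0*Z + 11 = 0 + 11 = 11)
r(-7, t) - 138*(-254) = 11 - 138*(-254) = 11 + 35052 = 35063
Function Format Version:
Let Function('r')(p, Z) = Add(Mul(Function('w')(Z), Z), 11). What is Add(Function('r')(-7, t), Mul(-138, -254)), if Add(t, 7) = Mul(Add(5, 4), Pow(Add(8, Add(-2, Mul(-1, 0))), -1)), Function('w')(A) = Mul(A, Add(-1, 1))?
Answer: 35063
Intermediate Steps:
Function('w')(A) = 0 (Function('w')(A) = Mul(A, 0) = 0)
t = Rational(-11, 2) (t = Add(-7, Mul(Add(5, 4), Pow(Add(8, Add(-2, Mul(-1, 0))), -1))) = Add(-7, Mul(9, Pow(Add(8, Add(-2, 0)), -1))) = Add(-7, Mul(9, Pow(Add(8, -2), -1))) = Add(-7, Mul(9, Pow(6, -1))) = Add(-7, Mul(9, Rational(1, 6))) = Add(-7, Rational(3, 2)) = Rational(-11, 2) ≈ -5.5000)
Function('r')(p, Z) = 11 (Function('r')(p, Z) = Add(Mul(0, Z), 11) = Add(0, 11) = 11)
Add(Function('r')(-7, t), Mul(-138, -254)) = Add(11, Mul(-138, -254)) = Add(11, 35052) = 35063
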